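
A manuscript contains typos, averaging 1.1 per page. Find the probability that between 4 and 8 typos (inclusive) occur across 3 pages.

Over the interval, μ = 1.1 × 3 = 3.3 (3 pages).
P(4 ≤ N ≤ 8) = Σ_{j=4}^{8} e^(−3.3) · 3.3^j/j! ≈ 0.4127.

0.4127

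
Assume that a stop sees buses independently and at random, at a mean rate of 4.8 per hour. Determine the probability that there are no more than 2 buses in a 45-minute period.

Over the interval, μ = 4.8 × 0.75 = 3.6 (a 45-minute period = 0.75 hours).
P(N ≤ 2) = Σ_{j=0}^{2} e^(−μ) μ^j/j! ≈ 0.3027.

0.3027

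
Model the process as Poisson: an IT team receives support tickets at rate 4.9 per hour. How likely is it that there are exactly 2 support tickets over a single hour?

With mean μ = 4.9 per hour,
P(N = 2) = e^(−μ) μ^2/2! = e^(−4.9) · 4.9^2/2 ≈ 0.0894.

0.0894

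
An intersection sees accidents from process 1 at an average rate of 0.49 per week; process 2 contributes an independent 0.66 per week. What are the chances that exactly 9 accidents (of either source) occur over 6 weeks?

Independent Poisson processes superpose: combined rate λ = 0.49 + 0.66 = 1.15 per week.
Over the interval, μ = 1.15 × 6 = 6.9 (6 weeks).
P(N = 9) = e^(−6.9) · 6.9^9/9! ≈ 0.0985.

0.0985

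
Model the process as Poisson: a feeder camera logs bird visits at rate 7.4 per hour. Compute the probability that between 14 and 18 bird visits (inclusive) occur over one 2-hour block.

Over the interval, μ = 7.4 × 2 = 14.8 (a 2-hour block = 2 hours).
P(14 ≤ N ≤ 18) = Σ_{j=14}^{18} e^(−14.8) · 14.8^j/j! ≈ 0.4507.

0.4507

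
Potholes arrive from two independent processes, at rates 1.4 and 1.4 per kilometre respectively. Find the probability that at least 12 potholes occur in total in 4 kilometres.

0.4446

Independent Poisson processes superpose: combined rate λ = 1.4 + 1.4 = 2.8 per kilometre.
Over the interval, μ = 2.8 × 4 = 11.2 (4 kilometres).
P(N ≥ 12) = 1 − P(N ≤ 11) ≈ 0.4446.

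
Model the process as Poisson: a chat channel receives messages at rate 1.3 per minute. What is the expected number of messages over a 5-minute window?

6.5

E[N] = λt = 1.3 × 5 = 6.5 (a 5-minute window = 5 minutes).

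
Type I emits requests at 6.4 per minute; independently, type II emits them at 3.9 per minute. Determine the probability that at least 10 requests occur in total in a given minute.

Independent Poisson processes superpose: combined rate λ = 6.4 + 3.9 = 10.3 per minute.
So μ = 10.3.
P(N ≥ 10) = 1 − P(N ≤ 9) ≈ 0.5790.

0.5790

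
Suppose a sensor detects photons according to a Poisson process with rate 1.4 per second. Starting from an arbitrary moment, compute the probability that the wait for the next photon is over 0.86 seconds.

The wait for the next event is exponential with rate λ = 1.4 per second.
P(T > 0.86) = e^(−λt) = e^(−1.4 × 0.86) = e^(−1.204) ≈ 0.3000.

0.3000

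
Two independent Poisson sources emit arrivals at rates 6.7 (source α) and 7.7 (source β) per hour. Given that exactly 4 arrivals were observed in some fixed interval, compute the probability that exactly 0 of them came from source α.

Given the total, each event is independently from source α with probability p = λ_α/(λ_α+λ_β) = 6.7/14.4 ≈ 0.4653.
So K ~ Binomial(4, 6.7/14.4): P(K = 0) = C(4,0) · (6.7/14.4)^0 · (7.7/14.4)^4 ≈ 0.0818.

0.0818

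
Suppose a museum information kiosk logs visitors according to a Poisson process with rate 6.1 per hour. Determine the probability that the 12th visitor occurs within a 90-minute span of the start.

Over the interval, μ = 6.1 × 1.5 = 9.15 (a 90-minute span = 1.5 hours).
The 12th arrival falls in the interval iff at least 12 events occur there: P(S_12 ≤ t) = P(N ≥ 12) = 1 − P(N ≤ 11) ≈ 0.2118.

0.2118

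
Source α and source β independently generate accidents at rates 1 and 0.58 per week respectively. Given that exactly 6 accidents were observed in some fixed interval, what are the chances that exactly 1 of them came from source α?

Given the total, each event is independently from source α with probability p = λ_α/(λ_α+λ_β) = 1/1.58 ≈ 0.6329.
So K ~ Binomial(6, 1/1.58): P(K = 1) = C(6,1) · (1/1.58)^1 · (0.58/1.58)^5 ≈ 0.0253.

0.0253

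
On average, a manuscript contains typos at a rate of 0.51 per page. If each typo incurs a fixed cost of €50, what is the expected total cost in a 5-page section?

E[N] = 0.51 × 5 = 2.55 (a 5-page section = 5 pages); E[cost] = 2.55 × €50 = €127.5.

€127.5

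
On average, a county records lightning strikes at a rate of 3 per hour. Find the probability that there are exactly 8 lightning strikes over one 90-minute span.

0.0463

Over the interval, μ = 3 × 1.5 = 4.5 (a 90-minute span = 1.5 hours).
P(N = 8) = e^(−μ) μ^8/8! = e^(−4.5) · 4.5^8/40320 ≈ 0.0463.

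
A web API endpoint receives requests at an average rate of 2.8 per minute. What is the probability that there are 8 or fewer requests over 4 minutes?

0.2147

Over the interval, μ = 2.8 × 4 = 11.2 (4 minutes).
P(N ≤ 8) = Σ_{j=0}^{8} e^(−μ) μ^j/j! ≈ 0.2147.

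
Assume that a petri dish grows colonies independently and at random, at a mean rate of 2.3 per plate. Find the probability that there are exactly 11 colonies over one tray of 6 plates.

Over the interval, μ = 2.3 × 6 = 13.8 (a tray of 6 plates = 6 plates).
P(N = 11) = e^(−μ) μ^11/11! = e^(−13.8) · 13.8^11/39916800 ≈ 0.0880.

0.0880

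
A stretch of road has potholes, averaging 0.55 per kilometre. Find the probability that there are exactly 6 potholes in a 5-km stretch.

Over the interval, μ = 0.55 × 5 = 2.75 (a 5-km stretch = 5 kilometres).
P(N = 6) = e^(−μ) μ^6/6! = e^(−2.75) · 2.75^6/720 ≈ 0.0384.

0.0384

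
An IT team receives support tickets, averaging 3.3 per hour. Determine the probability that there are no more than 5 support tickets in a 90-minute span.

Over the interval, μ = 3.3 × 1.5 = 4.95 (a 90-minute span = 1.5 hours).
P(N ≤ 5) = Σ_{j=0}^{5} e^(−μ) μ^j/j! ≈ 0.6247.

0.6247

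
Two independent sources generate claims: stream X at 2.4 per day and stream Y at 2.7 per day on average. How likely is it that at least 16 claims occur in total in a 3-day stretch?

Independent Poisson processes superpose: combined rate λ = 2.4 + 2.7 = 5.1 per day.
Over the interval, μ = 5.1 × 3 = 15.3 (a 3-day stretch = 3 days).
P(N ≥ 16) = 1 − P(N ≤ 15) ≈ 0.4626.

0.4626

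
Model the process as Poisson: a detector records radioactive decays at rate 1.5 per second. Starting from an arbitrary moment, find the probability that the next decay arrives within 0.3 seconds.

Inter-arrival times are exponential with rate λ = 1.5 per second.
P(T ≤ 0.3) = 1 − e^(−λt) = 1 − e^(−1.5 × 0.3) = 1 − e^(−0.45) ≈ 0.3624.

0.3624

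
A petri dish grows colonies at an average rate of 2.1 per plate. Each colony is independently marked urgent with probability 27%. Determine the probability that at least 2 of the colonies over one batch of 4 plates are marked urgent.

Thinning: the colonies that are marked urgent themselves form a Poisson process with rate 0.27 × 2.1 = 0.567 per plate.
Over the interval, μ = 0.567 × 4 = 2.268 (a batch of 4 plates = 4 plates).
P(N ≥ 2) = 1 − P(N ≤ 1) ≈ 0.6617.

0.6617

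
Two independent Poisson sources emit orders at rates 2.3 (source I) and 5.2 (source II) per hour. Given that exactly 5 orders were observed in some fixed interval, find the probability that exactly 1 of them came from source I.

0.3543

Given the total, each event is independently from source I with probability p = λ_I/(λ_I+λ_II) = 2.3/7.5 ≈ 0.3067.
So K ~ Binomial(5, 2.3/7.5): P(K = 1) = C(5,1) · (2.3/7.5)^1 · (5.2/7.5)^4 ≈ 0.3543.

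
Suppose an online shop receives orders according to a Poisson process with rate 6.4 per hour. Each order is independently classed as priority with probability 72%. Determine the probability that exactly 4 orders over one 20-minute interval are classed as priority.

Thinning: the orders that are classed as priority themselves form a Poisson process with rate 0.72 × 6.4 = 4.608 per hour.
Over the interval, μ = 4.608 × 1/3 = 1.536 (a 20-minute interval = 1/3 hours).
P(N = 4) = e^(−1.536) · 1.536^4/4! ≈ 0.0499.

0.0499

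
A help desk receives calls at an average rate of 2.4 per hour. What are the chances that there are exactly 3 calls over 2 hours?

Over the interval, μ = 2.4 × 2 = 4.8 (2 hours).
P(N = 3) = e^(−μ) μ^3/3! = e^(−4.8) · 4.8^3/6 ≈ 0.1517.

0.1517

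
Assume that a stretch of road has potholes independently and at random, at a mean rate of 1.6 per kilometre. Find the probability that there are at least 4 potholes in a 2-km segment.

Over the interval, μ = 1.6 × 2 = 3.2 (a 2-km segment = 2 kilometres).
P(N ≥ 4) = 1 − P(N ≤ 3) = 1 − Σ_{j=0}^{3} e^(−μ) μ^j/j! ≈ 0.3975.

0.3975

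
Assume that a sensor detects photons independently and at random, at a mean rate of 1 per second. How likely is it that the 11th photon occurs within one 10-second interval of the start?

Over the interval, μ = 1 × 10 = 10 (a 10-second interval = 10 seconds).
The 11th arrival falls in the interval iff at least 11 events occur there: P(S_11 ≤ t) = P(N ≥ 11) = 1 − P(N ≤ 10) ≈ 0.4170.

0.4170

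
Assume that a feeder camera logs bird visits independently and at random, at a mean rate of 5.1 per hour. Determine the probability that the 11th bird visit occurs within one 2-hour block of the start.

0.4420

Over the interval, μ = 5.1 × 2 = 10.2 (a 2-hour block = 2 hours).
The 11th arrival falls in the interval iff at least 11 events occur there: P(S_11 ≤ t) = P(N ≥ 11) = 1 − P(N ≤ 10) ≈ 0.4420.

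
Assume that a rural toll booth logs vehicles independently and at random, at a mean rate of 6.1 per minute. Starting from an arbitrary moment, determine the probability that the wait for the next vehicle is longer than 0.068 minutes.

The wait for the next event is exponential with rate λ = 6.1 per minute.
P(T > 0.068) = e^(−λt) = e^(−6.1 × 0.068) = e^(−0.4148) ≈ 0.6605.

0.6605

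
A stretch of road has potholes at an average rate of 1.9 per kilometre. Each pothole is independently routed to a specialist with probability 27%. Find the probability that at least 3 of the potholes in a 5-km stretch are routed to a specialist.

0.4727

Thinning: the potholes that are routed to a specialist themselves form a Poisson process with rate 0.27 × 1.9 = 0.513 per kilometre.
Over the interval, μ = 0.513 × 5 = 2.565 (a 5-km stretch = 5 kilometres).
P(N ≥ 3) = 1 − P(N ≤ 2) ≈ 0.4727.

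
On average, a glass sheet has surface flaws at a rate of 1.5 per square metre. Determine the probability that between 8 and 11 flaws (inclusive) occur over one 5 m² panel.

0.3961

Over the interval, μ = 1.5 × 5 = 7.5 (a 5 m² panel = 5 square metres).
P(8 ≤ N ≤ 11) = Σ_{j=8}^{11} e^(−7.5) · 7.5^j/j! ≈ 0.3961.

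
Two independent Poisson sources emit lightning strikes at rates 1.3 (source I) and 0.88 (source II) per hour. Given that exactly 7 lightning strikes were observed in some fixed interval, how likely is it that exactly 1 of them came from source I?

Given the total, each event is independently from source I with probability p = λ_I/(λ_I+λ_II) = 1.3/2.18 ≈ 0.5963.
So K ~ Binomial(7, 1.3/2.18): P(K = 1) = C(7,1) · (1.3/2.18)^1 · (0.88/2.18)^6 ≈ 0.0181.

0.0181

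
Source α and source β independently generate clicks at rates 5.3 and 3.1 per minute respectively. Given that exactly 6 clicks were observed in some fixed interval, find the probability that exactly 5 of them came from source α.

0.2214

Given the total, each event is independently from source α with probability p = λ_α/(λ_α+λ_β) = 5.3/8.4 ≈ 0.6310.
So K ~ Binomial(6, 5.3/8.4): P(K = 5) = C(6,5) · (5.3/8.4)^5 · (3.1/8.4)^1 ≈ 0.2214.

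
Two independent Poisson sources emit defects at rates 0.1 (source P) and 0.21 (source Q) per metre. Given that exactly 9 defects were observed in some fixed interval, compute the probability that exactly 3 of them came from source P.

Given the total, each event is independently from source P with probability p = λ_P/(λ_P+λ_Q) = 0.1/0.31 ≈ 0.3226.
So K ~ Binomial(9, 0.1/0.31): P(K = 3) = C(9,3) · (0.1/0.31)^3 · (0.21/0.31)^6 ≈ 0.2725.

0.2725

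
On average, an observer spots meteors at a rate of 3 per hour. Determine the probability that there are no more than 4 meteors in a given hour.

With mean μ = 3 per hour,
P(N ≤ 4) = Σ_{j=0}^{4} e^(−μ) μ^j/j! ≈ 0.8153.

0.8153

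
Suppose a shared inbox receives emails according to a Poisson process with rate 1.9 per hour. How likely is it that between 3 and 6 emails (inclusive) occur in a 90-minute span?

0.5159

Over the interval, μ = 1.9 × 1.5 = 2.85 (a 90-minute span = 1.5 hours).
P(3 ≤ N ≤ 6) = Σ_{j=3}^{6} e^(−2.85) · 2.85^j/j! ≈ 0.5159.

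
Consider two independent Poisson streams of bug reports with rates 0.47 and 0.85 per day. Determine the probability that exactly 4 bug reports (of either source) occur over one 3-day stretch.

0.1953

Independent Poisson processes superpose: combined rate λ = 0.47 + 0.85 = 1.32 per day.
Over the interval, μ = 1.32 × 3 = 3.96 (a 3-day stretch = 3 days).
P(N = 4) = e^(−3.96) · 3.96^4/4! ≈ 0.1953.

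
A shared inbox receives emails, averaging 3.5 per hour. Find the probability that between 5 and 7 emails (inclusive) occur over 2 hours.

0.4257

Over the interval, μ = 3.5 × 2 = 7 (2 hours).
P(5 ≤ N ≤ 7) = Σ_{j=5}^{7} e^(−7) · 7^j/j! ≈ 0.4257.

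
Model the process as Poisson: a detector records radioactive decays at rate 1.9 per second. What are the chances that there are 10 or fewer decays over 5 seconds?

Over the interval, μ = 1.9 × 5 = 9.5 (5 seconds).
P(N ≤ 10) = Σ_{j=0}^{10} e^(−μ) μ^j/j! ≈ 0.6453.

0.6453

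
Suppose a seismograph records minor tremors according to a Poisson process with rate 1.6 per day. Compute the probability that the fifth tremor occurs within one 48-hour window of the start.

0.2194

Over the interval, μ = 1.6 × 2 = 3.2 (a 48-hour window = 2 days).
The fifth arrival falls in the interval iff at least 5 events occur there: P(S_5 ≤ t) = P(N ≥ 5) = 1 − P(N ≤ 4) ≈ 0.2194.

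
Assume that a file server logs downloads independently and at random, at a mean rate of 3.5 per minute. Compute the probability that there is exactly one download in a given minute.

With mean μ = 3.5 per minute,
P(N = 1) = e^(−μ) μ^1/1! = e^(−3.5) · 3.5^1/1 ≈ 0.1057.

0.1057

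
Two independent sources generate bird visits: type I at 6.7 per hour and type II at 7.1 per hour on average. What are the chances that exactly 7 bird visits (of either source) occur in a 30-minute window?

0.1489

Independent Poisson processes superpose: combined rate λ = 6.7 + 7.1 = 13.8 per hour.
Over the interval, μ = 13.8 × 0.5 = 6.9 (a 30-minute window = 0.5 hours).
P(N = 7) = e^(−6.9) · 6.9^7/7! ≈ 0.1489.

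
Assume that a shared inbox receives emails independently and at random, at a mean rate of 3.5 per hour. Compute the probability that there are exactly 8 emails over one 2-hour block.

0.1304

Over the interval, μ = 3.5 × 2 = 7 (a 2-hour block = 2 hours).
P(N = 8) = e^(−μ) μ^8/8! = e^(−7) · 7^8/40320 ≈ 0.1304.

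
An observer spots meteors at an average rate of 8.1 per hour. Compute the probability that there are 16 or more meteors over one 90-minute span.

0.1666

Over the interval, μ = 8.1 × 1.5 = 12.15 (a 90-minute span = 1.5 hours).
P(N ≥ 16) = 1 − P(N ≤ 15) = 1 − Σ_{j=0}^{15} e^(−μ) μ^j/j! ≈ 0.1666.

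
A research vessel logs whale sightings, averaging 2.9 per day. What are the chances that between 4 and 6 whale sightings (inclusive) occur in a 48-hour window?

0.4684

Over the interval, μ = 2.9 × 2 = 5.8 (a 48-hour window = 2 days).
P(4 ≤ N ≤ 6) = Σ_{j=4}^{6} e^(−5.8) · 5.8^j/j! ≈ 0.4684.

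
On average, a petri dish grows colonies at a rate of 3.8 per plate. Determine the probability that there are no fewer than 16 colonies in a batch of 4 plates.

0.4524

Over the interval, μ = 3.8 × 4 = 15.2 (a batch of 4 plates = 4 plates).
P(N ≥ 16) = 1 − P(N ≤ 15) = 1 − Σ_{j=0}^{15} e^(−μ) μ^j/j! ≈ 0.4524.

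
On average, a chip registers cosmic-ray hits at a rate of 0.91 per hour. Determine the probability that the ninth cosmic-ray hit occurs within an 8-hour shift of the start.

0.3081

Over the interval, μ = 0.91 × 8 = 7.28 (an 8-hour shift = 8 hours).
The ninth arrival falls in the interval iff at least 9 events occur there: P(S_9 ≤ t) = P(N ≥ 9) = 1 − P(N ≤ 8) ≈ 0.3081.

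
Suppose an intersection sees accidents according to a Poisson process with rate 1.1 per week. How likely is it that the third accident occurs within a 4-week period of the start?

Over the interval, μ = 1.1 × 4 = 4.4 (a 4-week period = 4 weeks).
The third arrival falls in the interval iff at least 3 events occur there: P(S_3 ≤ t) = P(N ≥ 3) = 1 − P(N ≤ 2) ≈ 0.8149.

0.8149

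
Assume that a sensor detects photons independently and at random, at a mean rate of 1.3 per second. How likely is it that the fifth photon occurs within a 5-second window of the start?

Over the interval, μ = 1.3 × 5 = 6.5 (a 5-second window = 5 seconds).
The fifth arrival falls in the interval iff at least 5 events occur there: P(S_5 ≤ t) = P(N ≥ 5) = 1 − P(N ≤ 4) ≈ 0.7763.

0.7763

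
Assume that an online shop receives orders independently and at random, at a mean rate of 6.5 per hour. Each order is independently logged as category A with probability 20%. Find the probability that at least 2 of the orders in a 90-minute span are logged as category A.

Thinning: the orders that are logged as category A themselves form a Poisson process with rate 0.2 × 6.5 = 1.3 per hour.
Over the interval, μ = 1.3 × 1.5 = 1.95 (a 90-minute span = 1.5 hours).
P(N ≥ 2) = 1 − P(N ≤ 1) ≈ 0.5803.

0.5803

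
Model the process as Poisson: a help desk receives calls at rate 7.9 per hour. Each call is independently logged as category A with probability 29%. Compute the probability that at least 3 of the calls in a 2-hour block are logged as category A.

Thinning: the calls that are logged as category A themselves form a Poisson process with rate 0.29 × 7.9 = 2.291 per hour.
Over the interval, μ = 2.291 × 2 = 4.582 (a 2-hour block = 2 hours).
P(N ≥ 3) = 1 − P(N ≤ 2) ≈ 0.8354.

0.8354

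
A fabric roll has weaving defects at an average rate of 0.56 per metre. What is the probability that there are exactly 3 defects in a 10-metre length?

Over the interval, μ = 0.56 × 10 = 5.6 (a 10-metre length = 10 metres).
P(N = 3) = e^(−μ) μ^3/3! = e^(−5.6) · 5.6^3/6 ≈ 0.1082.

0.1082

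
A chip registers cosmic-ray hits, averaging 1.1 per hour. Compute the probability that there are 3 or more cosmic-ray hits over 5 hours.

Over the interval, μ = 1.1 × 5 = 5.5 (5 hours).
P(N ≥ 3) = 1 − P(N ≤ 2) = 1 − Σ_{j=0}^{2} e^(−μ) μ^j/j! ≈ 0.9116.

0.9116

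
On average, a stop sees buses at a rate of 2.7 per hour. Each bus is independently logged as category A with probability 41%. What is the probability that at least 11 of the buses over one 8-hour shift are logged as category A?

Thinning: the buses that are logged as category A themselves form a Poisson process with rate 0.41 × 2.7 = 1.107 per hour.
Over the interval, μ = 1.107 × 8 = 8.856 (an 8-hour shift = 8 hours).
P(N ≥ 11) = 1 − P(N ≤ 10) ≈ 0.2771.

0.2771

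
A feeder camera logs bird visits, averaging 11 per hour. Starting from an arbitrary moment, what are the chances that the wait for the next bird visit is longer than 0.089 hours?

The wait for the next event is exponential with rate λ = 11 per hour.
P(T > 0.089) = e^(−λt) = e^(−11 × 0.089) = e^(−0.979) ≈ 0.3757.

0.3757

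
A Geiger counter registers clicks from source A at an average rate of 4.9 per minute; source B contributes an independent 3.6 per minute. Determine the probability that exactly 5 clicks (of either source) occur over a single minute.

0.0752

Independent Poisson processes superpose: combined rate λ = 4.9 + 3.6 = 8.5 per minute.
So μ = 8.5.
P(N = 5) = e^(−8.5) · 8.5^5/5! ≈ 0.0752.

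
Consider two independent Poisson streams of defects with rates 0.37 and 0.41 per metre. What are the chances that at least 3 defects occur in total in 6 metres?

0.8457

Independent Poisson processes superpose: combined rate λ = 0.37 + 0.41 = 0.78 per metre.
Over the interval, μ = 0.78 × 6 = 4.68 (6 metres).
P(N ≥ 3) = 1 − P(N ≤ 2) ≈ 0.8457.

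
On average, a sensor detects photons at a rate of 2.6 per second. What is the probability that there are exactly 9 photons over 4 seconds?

0.1194

Over the interval, μ = 2.6 × 4 = 10.4 (4 seconds).
P(N = 9) = e^(−μ) μ^9/9! = e^(−10.4) · 10.4^9/362880 ≈ 0.1194.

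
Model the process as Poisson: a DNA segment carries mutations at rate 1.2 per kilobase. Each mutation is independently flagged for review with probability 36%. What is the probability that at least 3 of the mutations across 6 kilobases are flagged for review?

0.4796

Thinning: the mutations that are flagged for review themselves form a Poisson process with rate 0.36 × 1.2 = 0.432 per kilobase.
Over the interval, μ = 0.432 × 6 = 2.592 (6 kilobases).
P(N ≥ 3) = 1 − P(N ≤ 2) ≈ 0.4796.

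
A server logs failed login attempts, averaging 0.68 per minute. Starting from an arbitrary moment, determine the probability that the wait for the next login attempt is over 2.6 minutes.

The wait for the next event is exponential with rate λ = 0.68 per minute.
P(T > 2.6) = e^(−λt) = e^(−0.68 × 2.6) = e^(−1.768) ≈ 0.1707.

0.1707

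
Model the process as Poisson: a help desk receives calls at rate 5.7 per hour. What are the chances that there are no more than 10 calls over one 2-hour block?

0.4131

Over the interval, μ = 5.7 × 2 = 11.4 (a 2-hour block = 2 hours).
P(N ≤ 10) = Σ_{j=0}^{10} e^(−μ) μ^j/j! ≈ 0.4131.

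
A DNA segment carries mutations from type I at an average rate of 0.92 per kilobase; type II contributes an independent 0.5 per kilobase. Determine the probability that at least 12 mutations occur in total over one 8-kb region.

0.4636

Independent Poisson processes superpose: combined rate λ = 0.92 + 0.5 = 1.42 per kilobase.
Over the interval, μ = 1.42 × 8 = 11.36 (an 8-kb region = 8 kilobases).
P(N ≥ 12) = 1 − P(N ≤ 11) ≈ 0.4636.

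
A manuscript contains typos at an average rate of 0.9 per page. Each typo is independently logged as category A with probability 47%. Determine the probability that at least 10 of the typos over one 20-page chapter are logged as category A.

0.3418

Thinning: the typos that are logged as category A themselves form a Poisson process with rate 0.47 × 0.9 = 0.423 per page.
Over the interval, μ = 0.423 × 20 = 8.46 (a 20-page chapter = 20 pages).
P(N ≥ 10) = 1 − P(N ≤ 9) ≈ 0.3418.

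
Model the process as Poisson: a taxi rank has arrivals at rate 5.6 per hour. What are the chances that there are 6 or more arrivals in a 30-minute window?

Over the interval, μ = 5.6 × 0.5 = 2.8 (a 30-minute window = 0.5 hours).
P(N ≥ 6) = 1 − P(N ≤ 5) = 1 − Σ_{j=0}^{5} e^(−μ) μ^j/j! ≈ 0.0651.

0.0651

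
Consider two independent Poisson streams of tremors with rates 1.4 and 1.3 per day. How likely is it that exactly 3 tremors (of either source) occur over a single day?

Independent Poisson processes superpose: combined rate λ = 1.4 + 1.3 = 2.7 per day.
So μ = 2.7.
P(N = 3) = e^(−2.7) · 2.7^3/3! ≈ 0.2205.

0.2205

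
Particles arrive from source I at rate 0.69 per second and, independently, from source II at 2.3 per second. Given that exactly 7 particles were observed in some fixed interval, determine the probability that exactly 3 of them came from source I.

0.1506

Given the total, each event is independently from source I with probability p = λ_I/(λ_I+λ_II) = 0.69/2.99 ≈ 0.2308.
So K ~ Binomial(7, 0.69/2.99): P(K = 3) = C(7,3) · (0.69/2.99)^3 · (2.3/2.99)^4 ≈ 0.1506.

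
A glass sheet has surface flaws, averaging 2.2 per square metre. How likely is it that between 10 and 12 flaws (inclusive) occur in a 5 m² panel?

0.3482

Over the interval, μ = 2.2 × 5 = 11 (a 5 m² panel = 5 square metres).
P(10 ≤ N ≤ 12) = Σ_{j=10}^{12} e^(−11) · 11^j/j! ≈ 0.3482.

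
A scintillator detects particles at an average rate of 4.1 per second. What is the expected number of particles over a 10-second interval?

E[N] = λt = 4.1 × 10 = 41 (a 10-second interval = 10 seconds).

41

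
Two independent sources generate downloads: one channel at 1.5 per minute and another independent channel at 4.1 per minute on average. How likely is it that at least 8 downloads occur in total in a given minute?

0.2030

Independent Poisson processes superpose: combined rate λ = 1.5 + 4.1 = 5.6 per minute.
So μ = 5.6.
P(N ≥ 8) = 1 − P(N ≤ 7) ≈ 0.2030.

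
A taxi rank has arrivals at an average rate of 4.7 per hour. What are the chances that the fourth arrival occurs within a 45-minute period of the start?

0.4688

Over the interval, μ = 4.7 × 0.75 = 3.525 (a 45-minute period = 0.75 hours).
The fourth arrival falls in the interval iff at least 4 events occur there: P(S_4 ≤ t) = P(N ≥ 4) = 1 − P(N ≤ 3) ≈ 0.4688.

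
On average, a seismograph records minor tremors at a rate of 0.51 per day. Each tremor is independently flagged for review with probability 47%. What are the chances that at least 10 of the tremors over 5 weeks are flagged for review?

0.3327

Thinning: the tremors that are flagged for review themselves form a Poisson process with rate 0.47 × 0.51 = 0.2397 per day.
Over the interval, μ = 0.2397 × 35 = 8.3895 (5 weeks = 35 days).
P(N ≥ 10) = 1 − P(N ≤ 9) ≈ 0.3327.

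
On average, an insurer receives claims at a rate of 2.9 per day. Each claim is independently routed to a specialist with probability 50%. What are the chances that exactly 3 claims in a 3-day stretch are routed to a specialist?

Thinning: the claims that are routed to a specialist themselves form a Poisson process with rate 0.5 × 2.9 = 1.45 per day.
Over the interval, μ = 1.45 × 3 = 4.35 (a 3-day stretch = 3 days).
P(N = 3) = e^(−4.35) · 4.35^3/3! ≈ 0.1771.

0.1771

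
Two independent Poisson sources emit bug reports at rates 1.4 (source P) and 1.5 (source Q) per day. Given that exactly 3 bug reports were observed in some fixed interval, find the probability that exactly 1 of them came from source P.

Given the total, each event is independently from source P with probability p = λ_P/(λ_P+λ_Q) = 1.4/2.9 ≈ 0.4828.
So K ~ Binomial(3, 1.4/2.9): P(K = 1) = C(3,1) · (1.4/2.9)^1 · (1.5/2.9)^2 ≈ 0.3875.

0.3875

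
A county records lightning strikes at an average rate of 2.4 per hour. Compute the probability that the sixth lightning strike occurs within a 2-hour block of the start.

Over the interval, μ = 2.4 × 2 = 4.8 (a 2-hour block = 2 hours).
The sixth arrival falls in the interval iff at least 6 events occur there: P(S_6 ≤ t) = P(N ≥ 6) = 1 − P(N ≤ 5) ≈ 0.3490.

0.3490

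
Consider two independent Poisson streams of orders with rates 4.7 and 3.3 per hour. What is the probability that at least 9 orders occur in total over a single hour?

Independent Poisson processes superpose: combined rate λ = 4.7 + 3.3 = 8 per hour.
So μ = 8.
P(N ≥ 9) = 1 − P(N ≤ 8) ≈ 0.4075.

0.4075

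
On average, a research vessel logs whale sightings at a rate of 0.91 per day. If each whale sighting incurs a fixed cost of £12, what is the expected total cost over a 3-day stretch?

£32.76

E[N] = 0.91 × 3 = 2.73 (a 3-day stretch = 3 days); E[cost] = 2.73 × £12 = £32.76.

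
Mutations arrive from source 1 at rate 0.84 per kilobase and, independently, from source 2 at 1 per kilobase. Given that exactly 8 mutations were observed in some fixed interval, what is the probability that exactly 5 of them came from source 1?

0.1783

Given the total, each event is independently from source 1 with probability p = λ_1/(λ_1+λ_2) = 0.84/1.84 ≈ 0.4565.
So K ~ Binomial(8, 0.84/1.84): P(K = 5) = C(8,5) · (0.84/1.84)^5 · (1/1.84)^3 ≈ 0.1783.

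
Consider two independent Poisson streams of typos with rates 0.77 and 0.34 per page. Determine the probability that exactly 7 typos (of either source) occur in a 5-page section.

0.1251

Independent Poisson processes superpose: combined rate λ = 0.77 + 0.34 = 1.11 per page.
Over the interval, μ = 1.11 × 5 = 5.55 (a 5-page section = 5 pages).
P(N = 7) = e^(−5.55) · 5.55^7/7! ≈ 0.1251.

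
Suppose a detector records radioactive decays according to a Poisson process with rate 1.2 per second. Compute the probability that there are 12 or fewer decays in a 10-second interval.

0.5760

Over the interval, μ = 1.2 × 10 = 12 (a 10-second interval = 10 seconds).
P(N ≤ 12) = Σ_{j=0}^{12} e^(−μ) μ^j/j! ≈ 0.5760.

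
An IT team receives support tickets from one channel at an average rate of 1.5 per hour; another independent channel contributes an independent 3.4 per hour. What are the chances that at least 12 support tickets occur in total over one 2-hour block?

0.2807

Independent Poisson processes superpose: combined rate λ = 1.5 + 3.4 = 4.9 per hour.
Over the interval, μ = 4.9 × 2 = 9.8 (a 2-hour block = 2 hours).
P(N ≥ 12) = 1 − P(N ≤ 11) ≈ 0.2807.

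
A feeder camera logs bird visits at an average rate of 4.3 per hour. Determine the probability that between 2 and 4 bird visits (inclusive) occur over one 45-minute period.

Over the interval, μ = 4.3 × 0.75 = 3.225 (a 45-minute period = 0.75 hours).
P(2 ≤ N ≤ 4) = Σ_{j=2}^{4} e^(−3.225) · 3.225^j/j! ≈ 0.6082.

0.6082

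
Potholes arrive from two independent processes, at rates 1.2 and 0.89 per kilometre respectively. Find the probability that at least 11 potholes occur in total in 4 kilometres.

0.2214

Independent Poisson processes superpose: combined rate λ = 1.2 + 0.89 = 2.09 per kilometre.
Over the interval, μ = 2.09 × 4 = 8.36 (4 kilometres).
P(N ≥ 11) = 1 − P(N ≤ 10) ≈ 0.2214.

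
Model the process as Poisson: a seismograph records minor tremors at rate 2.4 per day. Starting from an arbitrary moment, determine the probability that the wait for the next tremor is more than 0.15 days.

The wait for the next event is exponential with rate λ = 2.4 per day.
P(T > 0.15) = e^(−λt) = e^(−2.4 × 0.15) = e^(−0.36) ≈ 0.6977.

0.6977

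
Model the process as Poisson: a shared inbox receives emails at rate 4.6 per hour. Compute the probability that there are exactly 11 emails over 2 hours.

Over the interval, μ = 4.6 × 2 = 9.2 (2 hours).
P(N = 11) = e^(−μ) μ^11/11! = e^(−9.2) · 9.2^11/39916800 ≈ 0.1012.

0.1012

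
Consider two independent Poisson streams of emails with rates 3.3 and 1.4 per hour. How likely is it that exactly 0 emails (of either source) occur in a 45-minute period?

Independent Poisson processes superpose: combined rate λ = 3.3 + 1.4 = 4.7 per hour.
Over the interval, μ = 4.7 × 0.75 = 3.525 (a 45-minute period = 0.75 hours).
P(N = 0) = e^(−3.525) · 3.525^0/0! ≈ 0.0295.

0.0295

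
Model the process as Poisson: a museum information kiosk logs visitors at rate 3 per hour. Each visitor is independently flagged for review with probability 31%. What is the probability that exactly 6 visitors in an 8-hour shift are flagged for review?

0.1383

Thinning: the visitors that are flagged for review themselves form a Poisson process with rate 0.31 × 3 = 0.93 per hour.
Over the interval, μ = 0.93 × 8 = 7.44 (an 8-hour shift = 8 hours).
P(N = 6) = e^(−7.44) · 7.44^6/6! ≈ 0.1383.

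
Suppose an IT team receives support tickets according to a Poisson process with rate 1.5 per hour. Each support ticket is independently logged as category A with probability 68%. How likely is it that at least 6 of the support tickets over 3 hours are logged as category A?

0.0901

Thinning: the support tickets that are logged as category A themselves form a Poisson process with rate 0.68 × 1.5 = 1.02 per hour.
Over the interval, μ = 1.02 × 3 = 3.06 (3 hours).
P(N ≥ 6) = 1 − P(N ≤ 5) ≈ 0.0901.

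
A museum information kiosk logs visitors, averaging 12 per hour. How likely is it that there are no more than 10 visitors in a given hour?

0.3472

With mean μ = 12 per hour,
P(N ≤ 10) = Σ_{j=0}^{10} e^(−μ) μ^j/j! ≈ 0.3472.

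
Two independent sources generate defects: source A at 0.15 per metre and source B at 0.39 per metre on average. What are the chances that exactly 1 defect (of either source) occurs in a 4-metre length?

0.2491

Independent Poisson processes superpose: combined rate λ = 0.15 + 0.39 = 0.54 per metre.
Over the interval, μ = 0.54 × 4 = 2.16 (a 4-metre length = 4 metres).
P(N = 1) = e^(−2.16) · 2.16^1/1! ≈ 0.2491.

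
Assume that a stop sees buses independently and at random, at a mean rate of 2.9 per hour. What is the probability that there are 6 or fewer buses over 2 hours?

Over the interval, μ = 2.9 × 2 = 5.8 (2 hours).
P(N ≤ 6) = Σ_{j=0}^{6} e^(−μ) μ^j/j! ≈ 0.6384.

0.6384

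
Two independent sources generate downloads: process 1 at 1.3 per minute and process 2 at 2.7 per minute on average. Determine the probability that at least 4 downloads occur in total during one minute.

Independent Poisson processes superpose: combined rate λ = 1.3 + 2.7 = 4 per minute.
So μ = 4.
P(N ≥ 4) = 1 − P(N ≤ 3) ≈ 0.5665.

0.5665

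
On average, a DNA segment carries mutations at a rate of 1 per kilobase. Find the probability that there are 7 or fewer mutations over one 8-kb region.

Over the interval, μ = 1 × 8 = 8 (an 8-kb region = 8 kilobases).
P(N ≤ 7) = Σ_{j=0}^{7} e^(−μ) μ^j/j! ≈ 0.4530.

0.4530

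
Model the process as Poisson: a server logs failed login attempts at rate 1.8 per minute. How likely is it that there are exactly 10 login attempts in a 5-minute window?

Over the interval, μ = 1.8 × 5 = 9 (a 5-minute window = 5 minutes).
P(N = 10) = e^(−μ) μ^10/10! = e^(−9) · 9^10/3628800 ≈ 0.1186.

0.1186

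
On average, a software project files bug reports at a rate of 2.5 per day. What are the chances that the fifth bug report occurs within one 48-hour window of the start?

0.5595

Over the interval, μ = 2.5 × 2 = 5 (a 48-hour window = 2 days).
The fifth arrival falls in the interval iff at least 5 events occur there: P(S_5 ≤ t) = P(N ≥ 5) = 1 − P(N ≤ 4) ≈ 0.5595.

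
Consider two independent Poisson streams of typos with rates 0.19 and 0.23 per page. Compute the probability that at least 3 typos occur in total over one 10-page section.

Independent Poisson processes superpose: combined rate λ = 0.19 + 0.23 = 0.42 per page.
Over the interval, μ = 0.42 × 10 = 4.2 (a 10-page section = 10 pages).
P(N ≥ 3) = 1 − P(N ≤ 2) ≈ 0.7898.

0.7898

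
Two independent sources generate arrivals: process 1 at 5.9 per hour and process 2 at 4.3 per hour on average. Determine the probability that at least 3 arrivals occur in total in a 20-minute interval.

0.6603

Independent Poisson processes superpose: combined rate λ = 5.9 + 4.3 = 10.2 per hour.
Over the interval, μ = 10.2 × 1/3 = 3.4 (a 20-minute interval = 1/3 hours).
P(N ≥ 3) = 1 − P(N ≤ 2) ≈ 0.6603.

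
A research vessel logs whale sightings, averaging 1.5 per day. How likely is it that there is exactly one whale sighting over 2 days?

0.1494

Over the interval, μ = 1.5 × 2 = 3 (2 days).
P(N = 1) = e^(−μ) μ^1/1! = e^(−3) · 3^1/1 ≈ 0.1494.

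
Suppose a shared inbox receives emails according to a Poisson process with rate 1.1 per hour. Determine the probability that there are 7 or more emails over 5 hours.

Over the interval, μ = 1.1 × 5 = 5.5 (5 hours).
P(N ≥ 7) = 1 − P(N ≤ 6) = 1 − Σ_{j=0}^{6} e^(−μ) μ^j/j! ≈ 0.3140.

0.3140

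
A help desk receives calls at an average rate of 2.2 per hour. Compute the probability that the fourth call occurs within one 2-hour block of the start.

0.6406

Over the interval, μ = 2.2 × 2 = 4.4 (a 2-hour block = 2 hours).
The fourth arrival falls in the interval iff at least 4 events occur there: P(S_4 ≤ t) = P(N ≥ 4) = 1 − P(N ≤ 3) ≈ 0.6406.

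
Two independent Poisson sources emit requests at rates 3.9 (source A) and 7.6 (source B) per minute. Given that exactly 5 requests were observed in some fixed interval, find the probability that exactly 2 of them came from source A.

Given the total, each event is independently from source A with probability p = λ_A/(λ_A+λ_B) = 3.9/11.5 ≈ 0.3391.
So K ~ Binomial(5, 3.9/11.5): P(K = 2) = C(5,2) · (3.9/11.5)^2 · (7.6/11.5)^3 ≈ 0.3320.

0.3320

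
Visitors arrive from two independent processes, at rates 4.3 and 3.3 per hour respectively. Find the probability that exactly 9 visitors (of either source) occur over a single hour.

0.1167

Independent Poisson processes superpose: combined rate λ = 4.3 + 3.3 = 7.6 per hour.
So μ = 7.6.
P(N = 9) = e^(−7.6) · 7.6^9/9! ≈ 0.1167.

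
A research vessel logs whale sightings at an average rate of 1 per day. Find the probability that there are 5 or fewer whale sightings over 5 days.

0.6160

Over the interval, μ = 1 × 5 = 5 (5 days).
P(N ≤ 5) = Σ_{j=0}^{5} e^(−μ) μ^j/j! ≈ 0.6160.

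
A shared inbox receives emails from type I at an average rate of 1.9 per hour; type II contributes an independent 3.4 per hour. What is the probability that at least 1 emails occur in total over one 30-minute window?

0.9293

Independent Poisson processes superpose: combined rate λ = 1.9 + 3.4 = 5.3 per hour.
Over the interval, μ = 5.3 × 0.5 = 2.65 (a 30-minute window = 0.5 hours).
P(N ≥ 1) = 1 − P(N ≤ 0) ≈ 0.9293.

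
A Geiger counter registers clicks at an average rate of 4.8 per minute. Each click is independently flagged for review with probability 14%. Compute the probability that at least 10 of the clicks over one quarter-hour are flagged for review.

Thinning: the clicks that are flagged for review themselves form a Poisson process with rate 0.14 × 4.8 = 0.672 per minute.
Over the interval, μ = 0.672 × 15 = 10.08 (a quarter-hour = 15 minutes).
P(N ≥ 10) = 1 − P(N ≤ 9) ≈ 0.5520.

0.5520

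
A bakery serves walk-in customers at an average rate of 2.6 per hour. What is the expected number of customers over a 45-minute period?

E[N] = λt = 2.6 × 0.75 = 1.95 (a 45-minute period = 0.75 hours).

1.95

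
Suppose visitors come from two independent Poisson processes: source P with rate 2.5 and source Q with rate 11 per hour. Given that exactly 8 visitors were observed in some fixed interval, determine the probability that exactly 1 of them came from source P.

0.3533

Given the total, each event is independently from source P with probability p = λ_P/(λ_P+λ_Q) = 2.5/13.5 ≈ 0.1852.
So K ~ Binomial(8, 2.5/13.5): P(K = 1) = C(8,1) · (2.5/13.5)^1 · (11/13.5)^7 ≈ 0.3533.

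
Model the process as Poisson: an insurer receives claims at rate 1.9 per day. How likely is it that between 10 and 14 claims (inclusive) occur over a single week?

0.4973

Over the interval, μ = 1.9 × 7 = 13.3 (a week = 7 days).
P(10 ≤ N ≤ 14) = Σ_{j=10}^{14} e^(−13.3) · 13.3^j/j! ≈ 0.4973.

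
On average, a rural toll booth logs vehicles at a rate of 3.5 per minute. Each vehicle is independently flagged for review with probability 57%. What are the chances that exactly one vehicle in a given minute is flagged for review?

0.2713

Thinning: the vehicles that are flagged for review themselves form a Poisson process with rate 0.57 × 3.5 = 1.995 per minute.
So μ = 1.995.
P(N = 1) = e^(−1.995) · 1.995^1/1! ≈ 0.2713.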